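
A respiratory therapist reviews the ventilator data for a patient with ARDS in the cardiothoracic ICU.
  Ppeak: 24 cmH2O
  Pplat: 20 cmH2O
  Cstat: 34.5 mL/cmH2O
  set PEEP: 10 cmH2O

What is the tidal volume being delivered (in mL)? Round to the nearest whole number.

Vt = Cstat × (Pplat − PEEP) = 34.5 × (20 − 10) = 34.5 × 10.0 = 345.0 mL.

345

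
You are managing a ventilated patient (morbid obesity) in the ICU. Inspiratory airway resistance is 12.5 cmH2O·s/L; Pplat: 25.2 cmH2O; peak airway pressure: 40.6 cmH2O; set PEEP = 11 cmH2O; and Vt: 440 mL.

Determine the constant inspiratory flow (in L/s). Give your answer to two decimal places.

flow = (PIP − Pplat) / Raw = 15.4 / 12.5 = 1.232 L/s.

1.23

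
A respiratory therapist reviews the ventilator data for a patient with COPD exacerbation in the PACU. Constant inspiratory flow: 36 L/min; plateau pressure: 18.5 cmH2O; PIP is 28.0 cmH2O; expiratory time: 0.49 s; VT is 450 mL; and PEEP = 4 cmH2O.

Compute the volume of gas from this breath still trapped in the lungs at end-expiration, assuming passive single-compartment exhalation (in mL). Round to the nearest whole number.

166

Flow: 36 L/min ÷ 60 = 0.6 L/s.
R = (PIP − Pplat)/V̇ = (28.0 − 18.5) / 0.6 = 9.5/0.6 = 15.833 cmH2O·s/L.
C = Vt/(Pplat − PEEP) = 450.0 / (18.5 − 4) = 450.0/14.5 = 31.034 mL/cmH2O.
τ = R × C = 15.833 × 0.03103 L/cmH2O = 0.4913 s.
Fraction remaining = e^(−Te/τ) = e^(−0.49/0.4913) = 0.3689.
Trapped volume = 450.0 × 0.3689 = 166.01 mL.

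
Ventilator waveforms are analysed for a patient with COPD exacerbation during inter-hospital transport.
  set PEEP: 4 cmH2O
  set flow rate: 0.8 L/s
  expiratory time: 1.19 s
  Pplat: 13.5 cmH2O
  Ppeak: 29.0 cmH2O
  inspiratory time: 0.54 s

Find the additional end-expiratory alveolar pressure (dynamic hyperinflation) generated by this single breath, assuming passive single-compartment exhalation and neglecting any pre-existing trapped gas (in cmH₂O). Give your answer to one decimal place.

Vt = flow × Ti = 0.8 L/s × 0.54 s × 1000 mL/L = 432.0 mL.
R = (PIP − Pplat)/V̇ = (29.0 − 13.5) / 0.8 = 15.5/0.8 = 19.375 cmH2O·s/L.
C = Vt/(Pplat − PEEP) = 432.0 / (13.5 − 4) = 432.0/9.5 = 45.474 mL/cmH2O.
τ = R × C = 19.375 × 0.04547 L/cmH2O = 0.881 s.
Fraction remaining = e^(−Te/τ) = e^(−1.19/0.881) = 0.259; trapped volume = 432.0 × 0.259 = 111.89 mL.
Additional alveolar pressure from trapping ≈ V_trapped / C = 111.89 / 45.474 = 2.461 cmH2O.

2.5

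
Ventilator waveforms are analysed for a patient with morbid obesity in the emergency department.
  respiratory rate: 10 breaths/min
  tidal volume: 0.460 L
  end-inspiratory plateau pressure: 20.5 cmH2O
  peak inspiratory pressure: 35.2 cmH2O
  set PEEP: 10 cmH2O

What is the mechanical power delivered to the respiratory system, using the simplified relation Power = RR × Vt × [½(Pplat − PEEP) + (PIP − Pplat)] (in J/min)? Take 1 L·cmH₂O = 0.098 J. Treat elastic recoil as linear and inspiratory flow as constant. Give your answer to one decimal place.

Per-breath work = Vt × [½(Pplat−PEEP) + (PIP−Pplat)] = 0.460 × [0.5×10.5 + 14.7] = 0.460 × 19.95 = 9.177 L·cmH2O.
Power = 10 × 9.177 = 91.77 L·cmH2O/min.
× 0.098 J/(L·cmH2O) → 8.993 J/min.

9.0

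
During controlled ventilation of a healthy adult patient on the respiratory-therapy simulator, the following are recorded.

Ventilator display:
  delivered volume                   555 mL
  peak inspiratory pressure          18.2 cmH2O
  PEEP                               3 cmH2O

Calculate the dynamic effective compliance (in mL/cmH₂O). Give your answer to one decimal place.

Dynamic compliance = Vt / (PIP − PEEP) = 555 / (18.2 − 3) = 555 / 15.2 = 36.513 mL/cmH2O.

36.5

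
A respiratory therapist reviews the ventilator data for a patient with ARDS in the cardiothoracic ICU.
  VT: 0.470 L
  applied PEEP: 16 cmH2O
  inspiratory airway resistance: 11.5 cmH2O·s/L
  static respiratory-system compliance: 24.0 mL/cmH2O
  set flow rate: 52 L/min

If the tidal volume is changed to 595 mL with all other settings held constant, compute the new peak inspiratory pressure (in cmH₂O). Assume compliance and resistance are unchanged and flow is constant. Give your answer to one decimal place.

50.8

Flow: 52 L/min ÷ 60 = 0.8667 L/s.
PIP = Vt/C + R·V̇ + PEEP (constant-flow equation of motion).
Only the elastic term changes: ΔPIP = ΔVt / C = (595 − 470) / 24.0 = 5.208 cmH2O.
Original PIP = 470/24.0 + 11.5×0.8667 + 16 = 45.55 cmH2O; new PIP = 45.55 + (5.208) = 50.758 cmH2O.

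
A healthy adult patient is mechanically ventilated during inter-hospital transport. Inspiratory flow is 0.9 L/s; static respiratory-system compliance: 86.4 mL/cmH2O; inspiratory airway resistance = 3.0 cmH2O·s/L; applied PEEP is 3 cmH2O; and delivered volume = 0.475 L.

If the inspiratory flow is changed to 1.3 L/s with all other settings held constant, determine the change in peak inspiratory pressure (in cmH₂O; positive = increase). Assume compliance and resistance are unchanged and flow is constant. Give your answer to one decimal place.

1.2

PIP = Vt/C + R·V̇ + PEEP (constant-flow equation of motion).
Only the resistive term changes: ΔPIP = R × ΔV̇ = 3.0 × (1.3 − 0.9) = 3.0 × 0.4 = 1.2 cmH2O.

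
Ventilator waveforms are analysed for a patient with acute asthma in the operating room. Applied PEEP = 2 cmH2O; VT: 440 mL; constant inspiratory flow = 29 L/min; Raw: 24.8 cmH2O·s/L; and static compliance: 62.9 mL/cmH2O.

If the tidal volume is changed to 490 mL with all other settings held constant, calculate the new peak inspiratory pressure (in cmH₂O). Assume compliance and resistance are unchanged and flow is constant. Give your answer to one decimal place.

21.8

Flow: 29 L/min ÷ 60 = 0.4833 L/s.
PIP = Vt/C + R·V̇ + PEEP (constant-flow equation of motion).
Only the elastic term changes: ΔPIP = ΔVt / C = (490 − 440) / 62.9 = 0.7949 cmH2O.
Original PIP = 440/62.9 + 24.8×0.4833 + 2 = 20.981 cmH2O; new PIP = 20.981 + (0.7949) = 21.776 cmH2O.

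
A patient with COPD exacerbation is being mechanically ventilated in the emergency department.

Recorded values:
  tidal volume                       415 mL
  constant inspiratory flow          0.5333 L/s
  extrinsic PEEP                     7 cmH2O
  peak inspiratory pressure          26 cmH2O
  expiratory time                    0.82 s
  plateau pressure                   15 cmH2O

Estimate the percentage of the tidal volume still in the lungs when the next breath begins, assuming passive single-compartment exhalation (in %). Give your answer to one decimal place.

46.5

R = (PIP − Pplat)/V̇ = (26 − 15) / 0.5333 = 11.0/0.5333 = 20.626 cmH2O·s/L.
C = Vt/(Pplat − PEEP) = 415.0 / (15 − 7) = 415.0/8.0 = 51.875 mL/cmH2O.
τ = R × C = 20.626 × 0.05188 L/cmH2O = 1.07 s.
Fraction remaining at end-expiration = e^(−Te/τ) = e^(−0.82/1.07) = 0.4647 → 46.47%.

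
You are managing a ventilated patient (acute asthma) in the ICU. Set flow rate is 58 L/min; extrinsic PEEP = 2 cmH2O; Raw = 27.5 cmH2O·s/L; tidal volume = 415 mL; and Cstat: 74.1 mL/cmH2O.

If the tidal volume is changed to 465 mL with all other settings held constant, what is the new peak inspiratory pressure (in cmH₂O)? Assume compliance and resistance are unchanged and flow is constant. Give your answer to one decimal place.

Flow: 58 L/min ÷ 60 = 0.9667 L/s.
PIP = Vt/C + R·V̇ + PEEP (constant-flow equation of motion).
Only the elastic term changes: ΔPIP = ΔVt / C = (465 − 415) / 74.1 = 0.6748 cmH2O.
Original PIP = 415/74.1 + 27.5×0.9667 + 2 = 34.185 cmH2O; new PIP = 34.185 + (0.6748) = 34.86 cmH2O.

34.9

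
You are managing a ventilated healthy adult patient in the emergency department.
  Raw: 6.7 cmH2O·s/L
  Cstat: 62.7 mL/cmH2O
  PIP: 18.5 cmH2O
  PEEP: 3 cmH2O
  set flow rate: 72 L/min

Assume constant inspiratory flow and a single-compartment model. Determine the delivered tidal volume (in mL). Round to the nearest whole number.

Flow: 72 L/min ÷ 60 = 1.2 L/s.
Equation of motion (constant flow): PIP = Vt/C + R·V̇ + PEEP.
Vt/C = PIP − R·V̇ − PEEP = 18.5 − 8.04 − 3 = 7.46 cmH2O.
Vt = C × 7.46 = 62.7 × 7.46 = 467.74 mL.

468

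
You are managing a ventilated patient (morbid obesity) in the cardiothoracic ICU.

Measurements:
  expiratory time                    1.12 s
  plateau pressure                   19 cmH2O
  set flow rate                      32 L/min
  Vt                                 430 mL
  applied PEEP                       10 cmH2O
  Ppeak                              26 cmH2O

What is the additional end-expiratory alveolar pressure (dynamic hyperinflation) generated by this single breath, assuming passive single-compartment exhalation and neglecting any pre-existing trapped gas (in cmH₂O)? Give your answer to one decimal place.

Flow: 32 L/min ÷ 60 = 0.5333 L/s.
R = (PIP − Pplat)/V̇ = (26 − 19) / 0.5333 = 7.0/0.5333 = 13.126 cmH2O·s/L.
C = Vt/(Pplat − PEEP) = 430.0 / (19 − 10) = 430.0/9.0 = 47.778 mL/cmH2O.
τ = R × C = 13.126 × 0.04778 L/cmH2O = 0.6272 s.
Fraction remaining = e^(−Te/τ) = e^(−1.12/0.6272) = 0.1677; trapped volume = 430.0 × 0.1677 = 72.111 mL.
Additional alveolar pressure from trapping ≈ V_trapped / C = 72.111 / 47.778 = 1.509 cmH2O.

1.5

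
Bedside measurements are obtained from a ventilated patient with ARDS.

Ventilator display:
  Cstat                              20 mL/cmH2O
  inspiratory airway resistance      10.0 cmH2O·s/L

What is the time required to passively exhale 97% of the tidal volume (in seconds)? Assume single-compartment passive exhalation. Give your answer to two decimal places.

0.70

τ = R × C = 10.0 × 20 mL/cmH2O = 10.0 × 0.020 L/cmH2O = 0.2 s.
Exhaled fraction f = 1 − e^(−t/τ) → t = −τ·ln(1 − f) = −0.2·ln(0.03) = 0.7013 s.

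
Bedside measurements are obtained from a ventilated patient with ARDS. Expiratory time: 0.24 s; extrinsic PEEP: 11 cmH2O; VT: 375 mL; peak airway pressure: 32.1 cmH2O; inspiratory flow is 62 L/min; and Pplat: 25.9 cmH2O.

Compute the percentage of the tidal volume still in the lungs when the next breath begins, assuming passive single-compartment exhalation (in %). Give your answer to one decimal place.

20.4

Flow: 62 L/min ÷ 60 = 1.0333 L/s.
R = (PIP − Pplat)/V̇ = (32.1 − 25.9) / 1.0333 = 6.2/1.0333 = 6.0 cmH2O·s/L.
C = Vt/(Pplat − PEEP) = 375.0 / (25.9 − 11) = 375.0/14.9 = 25.168 mL/cmH2O.
τ = R × C = 6.0 × 0.02517 L/cmH2O = 0.151 s.
Fraction remaining at end-expiration = e^(−Te/τ) = e^(−0.24/0.151) = 0.204 → 20.4%.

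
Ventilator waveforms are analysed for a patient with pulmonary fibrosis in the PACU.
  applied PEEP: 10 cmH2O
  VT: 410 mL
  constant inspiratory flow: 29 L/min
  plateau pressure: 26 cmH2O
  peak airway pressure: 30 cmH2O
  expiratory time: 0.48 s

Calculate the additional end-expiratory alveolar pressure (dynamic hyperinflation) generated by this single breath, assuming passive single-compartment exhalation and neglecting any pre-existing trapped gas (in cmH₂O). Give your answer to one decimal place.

1.7

Flow: 29 L/min ÷ 60 = 0.4833 L/s.
R = (PIP − Pplat)/V̇ = (30 − 26) / 0.4833 = 4.0/0.4833 = 8.276 cmH2O·s/L.
C = Vt/(Pplat − PEEP) = 410.0 / (26 − 10) = 410.0/16.0 = 25.625 mL/cmH2O.
τ = R × C = 8.276 × 0.02563 L/cmH2O = 0.2121 s.
Fraction remaining = e^(−Te/τ) = e^(−0.48/0.2121) = 0.104; trapped volume = 410.0 × 0.104 = 42.64 mL.
Additional alveolar pressure from trapping ≈ V_trapped / C = 42.64 / 25.625 = 1.664 cmH2O.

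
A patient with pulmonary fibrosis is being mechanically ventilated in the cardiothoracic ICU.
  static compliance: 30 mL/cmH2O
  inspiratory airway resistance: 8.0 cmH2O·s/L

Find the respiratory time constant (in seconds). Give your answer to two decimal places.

τ = R × C = 8.0 × 30 mL/cmH2O = 8.0 × 0.030 L/cmH2O = 0.24 s.

0.24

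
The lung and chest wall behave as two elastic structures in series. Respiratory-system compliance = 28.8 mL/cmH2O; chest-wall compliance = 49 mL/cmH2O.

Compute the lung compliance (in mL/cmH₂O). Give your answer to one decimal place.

1/CL = 1/Crs − 1/Ccw.
1/CL = 1/28.8 − 1/49 = 0.01431.
CL = 69.881 mL/cmH2O.

69.9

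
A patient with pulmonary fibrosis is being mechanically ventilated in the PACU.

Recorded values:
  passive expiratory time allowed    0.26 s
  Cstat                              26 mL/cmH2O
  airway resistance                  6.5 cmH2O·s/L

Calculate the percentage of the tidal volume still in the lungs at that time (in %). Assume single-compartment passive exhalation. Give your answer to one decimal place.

τ = R × C = 6.5 × 26 mL/cmH2O = 6.5 × 0.026 L/cmH2O = 0.169 s.
Passive exhalation: V(t)/V₀ = e^(−t/τ) = e^(−0.26/0.169) = 0.2147.
Fraction remaining = 0.2147 → 21.47%.

21.5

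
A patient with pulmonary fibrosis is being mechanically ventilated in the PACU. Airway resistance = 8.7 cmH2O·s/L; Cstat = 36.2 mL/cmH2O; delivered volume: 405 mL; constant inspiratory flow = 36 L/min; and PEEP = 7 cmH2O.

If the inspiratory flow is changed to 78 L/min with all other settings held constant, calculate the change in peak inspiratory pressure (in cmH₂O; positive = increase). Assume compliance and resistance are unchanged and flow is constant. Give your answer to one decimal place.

6.1

Flow: 36 L/min ÷ 60 = 0.6 L/s.
New flow: 78 L/min ÷ 60 = 1.3 L/s.
PIP = Vt/C + R·V̇ + PEEP (constant-flow equation of motion).
Only the resistive term changes: ΔPIP = R × ΔV̇ = 8.7 × (1.3 − 0.6) = 8.7 × 0.7 = 6.09 cmH2O.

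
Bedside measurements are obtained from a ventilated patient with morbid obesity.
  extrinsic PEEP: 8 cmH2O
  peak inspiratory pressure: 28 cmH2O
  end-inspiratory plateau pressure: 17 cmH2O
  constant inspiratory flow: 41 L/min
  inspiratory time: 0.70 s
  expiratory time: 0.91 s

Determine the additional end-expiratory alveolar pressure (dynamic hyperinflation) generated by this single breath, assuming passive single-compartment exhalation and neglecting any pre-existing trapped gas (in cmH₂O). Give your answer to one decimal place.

3.1

Flow: 41 L/min ÷ 60 = 0.6833 L/s.
Vt = flow × Ti = 0.6833 L/s × 0.70 s × 1000 mL/L = 478.31 mL.
R = (PIP − Pplat)/V̇ = (28 − 17) / 0.6833 = 11.0/0.6833 = 16.098 cmH2O·s/L.
C = Vt/(Pplat − PEEP) = 478.31 / (17 − 8) = 478.31/9.0 = 53.146 mL/cmH2O.
τ = R × C = 16.098 × 0.05315 L/cmH2O = 0.8556 s.
Fraction remaining = e^(−Te/τ) = e^(−0.91/0.8556) = 0.3452; trapped volume = 478.31 × 0.3452 = 165.11 mL.
Additional alveolar pressure from trapping ≈ V_trapped / C = 165.11 / 53.146 = 3.107 cmH2O.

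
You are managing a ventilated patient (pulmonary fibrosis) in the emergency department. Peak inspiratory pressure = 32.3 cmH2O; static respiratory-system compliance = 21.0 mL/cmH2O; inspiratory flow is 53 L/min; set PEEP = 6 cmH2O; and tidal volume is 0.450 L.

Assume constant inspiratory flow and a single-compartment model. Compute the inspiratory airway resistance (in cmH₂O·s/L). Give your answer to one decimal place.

5.5

Flow: 53 L/min ÷ 60 = 0.8833 L/s.
Equation of motion (constant flow): PIP = Vt/C + R·V̇ + PEEP.
R·V̇ = PIP − Vt/C − PEEP = 32.3 − 450/21.0 − 6 = 32.3 − 21.429 − 6 = 4.871 cmH2O.
R = 4.871 / 0.8833 = 5.515 cmH2O·s/L.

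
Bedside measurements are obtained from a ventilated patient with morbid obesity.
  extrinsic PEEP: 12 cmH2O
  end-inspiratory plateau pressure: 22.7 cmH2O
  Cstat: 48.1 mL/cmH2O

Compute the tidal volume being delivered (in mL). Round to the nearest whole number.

Vt = Cstat × (Pplat − PEEP) = 48.1 × (22.7 − 12) = 48.1 × 10.7 = 514.67 mL.

515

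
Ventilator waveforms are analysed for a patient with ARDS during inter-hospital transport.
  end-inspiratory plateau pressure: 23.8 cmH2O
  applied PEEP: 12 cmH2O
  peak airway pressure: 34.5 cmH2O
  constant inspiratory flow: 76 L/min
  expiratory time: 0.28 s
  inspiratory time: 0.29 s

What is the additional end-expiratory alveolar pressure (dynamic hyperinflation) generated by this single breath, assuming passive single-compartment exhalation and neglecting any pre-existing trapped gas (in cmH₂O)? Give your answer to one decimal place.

Flow: 76 L/min ÷ 60 = 1.2667 L/s.
Vt = flow × Ti = 1.2667 L/s × 0.29 s × 1000 mL/L = 367.34 mL.
R = (PIP − Pplat)/V̇ = (34.5 − 23.8) / 1.2667 = 10.7/1.2667 = 8.447 cmH2O·s/L.
C = Vt/(Pplat − PEEP) = 367.34 / (23.8 − 12) = 367.34/11.8 = 31.131 mL/cmH2O.
τ = R × C = 8.447 × 0.03113 L/cmH2O = 0.263 s.
Fraction remaining = e^(−Te/τ) = e^(−0.28/0.263) = 0.3449; trapped volume = 367.34 × 0.3449 = 126.7 mL.
Additional alveolar pressure from trapping ≈ V_trapped / C = 126.7 / 31.131 = 4.07 cmH2O.

4.1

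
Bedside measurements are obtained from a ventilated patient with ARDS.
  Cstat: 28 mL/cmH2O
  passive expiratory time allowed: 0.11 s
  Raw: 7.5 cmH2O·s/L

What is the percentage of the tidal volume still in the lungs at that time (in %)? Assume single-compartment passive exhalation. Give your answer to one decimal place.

τ = R × C = 7.5 × 28 mL/cmH2O = 7.5 × 0.028 L/cmH2O = 0.21 s.
Passive exhalation: V(t)/V₀ = e^(−t/τ) = e^(−0.11/0.21) = 0.5923.
Fraction remaining = 0.5923 → 59.23%.

59.2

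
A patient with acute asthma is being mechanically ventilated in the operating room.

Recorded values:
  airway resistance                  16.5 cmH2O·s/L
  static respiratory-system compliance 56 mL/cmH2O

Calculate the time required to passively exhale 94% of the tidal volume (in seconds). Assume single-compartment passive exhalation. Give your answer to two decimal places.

2.60

τ = R × C = 16.5 × 56 mL/cmH2O = 16.5 × 0.056 L/cmH2O = 0.924 s.
Exhaled fraction f = 1 − e^(−t/τ) → t = −τ·ln(1 − f) = −0.924·ln(0.06) = 2.6 s.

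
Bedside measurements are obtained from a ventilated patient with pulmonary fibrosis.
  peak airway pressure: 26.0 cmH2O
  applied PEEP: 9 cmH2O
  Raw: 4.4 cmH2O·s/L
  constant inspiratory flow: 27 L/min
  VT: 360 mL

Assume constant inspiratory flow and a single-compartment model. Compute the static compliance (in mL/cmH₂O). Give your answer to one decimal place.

24.0

Flow: 27 L/min ÷ 60 = 0.45 L/s.
Equation of motion (constant flow): PIP = Vt/C + R·V̇ + PEEP.
Vt/C = PIP − R·V̇ − PEEP = 26.0 − 4.4×0.45 − 9 = 26.0 − 1.98 − 9 = 15.02 cmH2O.
C = Vt / 15.02 = 360 / 15.02 = 23.968 mL/cmH2O.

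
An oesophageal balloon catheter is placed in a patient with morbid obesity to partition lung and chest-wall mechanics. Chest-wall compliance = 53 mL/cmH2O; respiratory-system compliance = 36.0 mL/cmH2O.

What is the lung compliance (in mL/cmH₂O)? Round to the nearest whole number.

112

1/CL = 1/Crs − 1/Ccw.
1/CL = 1/36.0 − 1/53 = 0.00891.
CL = 112.23 mL/cmH2O.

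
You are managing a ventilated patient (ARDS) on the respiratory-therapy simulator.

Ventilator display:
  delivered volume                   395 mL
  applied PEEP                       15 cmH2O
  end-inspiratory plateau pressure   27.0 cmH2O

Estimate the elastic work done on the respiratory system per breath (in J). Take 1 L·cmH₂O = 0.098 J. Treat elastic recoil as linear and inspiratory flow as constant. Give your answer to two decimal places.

Elastic work ≈ ½ × (Pplat − PEEP) × Vt = 0.5 × (27.0 − 15) × 0.395 L = 0.5 × 12.0 × 0.395 = 2.37 L·cmH2O.
× 0.098 J/(L·cmH2O) → 0.2323 J.

0.23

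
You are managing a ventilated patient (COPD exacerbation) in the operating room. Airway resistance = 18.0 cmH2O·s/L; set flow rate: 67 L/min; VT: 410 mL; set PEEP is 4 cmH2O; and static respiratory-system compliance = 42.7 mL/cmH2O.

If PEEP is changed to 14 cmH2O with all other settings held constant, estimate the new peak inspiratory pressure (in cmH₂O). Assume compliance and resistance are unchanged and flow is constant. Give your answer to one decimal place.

Flow: 67 L/min ÷ 60 = 1.1167 L/s.
PIP = Vt/C + R·V̇ + PEEP (constant-flow equation of motion).
Only the baseline term changes: ΔPIP = ΔPEEP = 14 − 4 = 10.0 cmH2O.
Original PIP = 410/42.7 + 18.0×1.1167 + 4 = 33.702 cmH2O; new PIP = 33.702 + (10.0) = 43.702 cmH2O.

43.7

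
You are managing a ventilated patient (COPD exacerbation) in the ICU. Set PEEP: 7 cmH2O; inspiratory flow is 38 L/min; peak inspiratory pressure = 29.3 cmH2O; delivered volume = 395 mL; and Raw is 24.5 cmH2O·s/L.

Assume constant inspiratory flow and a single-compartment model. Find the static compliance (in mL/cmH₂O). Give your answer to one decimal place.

Flow: 38 L/min ÷ 60 = 0.6333 L/s.
Equation of motion (constant flow): PIP = Vt/C + R·V̇ + PEEP.
Vt/C = PIP − R·V̇ − PEEP = 29.3 − 24.5×0.6333 − 7 = 29.3 − 15.516 − 7 = 6.784 cmH2O.
C = Vt / 6.784 = 395 / 6.784 = 58.225 mL/cmH2O.

58.2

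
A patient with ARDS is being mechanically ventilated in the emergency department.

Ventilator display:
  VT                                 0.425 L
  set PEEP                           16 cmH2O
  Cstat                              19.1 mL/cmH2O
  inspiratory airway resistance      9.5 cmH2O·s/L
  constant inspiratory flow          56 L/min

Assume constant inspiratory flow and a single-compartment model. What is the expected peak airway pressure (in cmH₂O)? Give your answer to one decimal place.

Flow: 56 L/min ÷ 60 = 0.9333 L/s.
Equation of motion (constant flow): PIP = Vt/C + R·V̇ + PEEP.
PIP = 425/19.1 + 9.5×0.9333 + 16 = 22.251 + 8.866 + 16 = 47.117 cmH2O.

47.1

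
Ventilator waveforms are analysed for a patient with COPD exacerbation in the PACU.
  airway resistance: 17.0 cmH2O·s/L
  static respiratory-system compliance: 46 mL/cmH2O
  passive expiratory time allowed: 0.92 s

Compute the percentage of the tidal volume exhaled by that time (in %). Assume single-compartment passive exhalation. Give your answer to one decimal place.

69.2

τ = R × C = 17.0 × 46 mL/cmH2O = 17.0 × 0.046 L/cmH2O = 0.782 s.
Passive exhalation: V(t)/V₀ = e^(−t/τ) = e^(−0.92/0.782) = 0.3084.
Fraction exhaled = 1 − 0.3084 = 0.6916 → 69.16%.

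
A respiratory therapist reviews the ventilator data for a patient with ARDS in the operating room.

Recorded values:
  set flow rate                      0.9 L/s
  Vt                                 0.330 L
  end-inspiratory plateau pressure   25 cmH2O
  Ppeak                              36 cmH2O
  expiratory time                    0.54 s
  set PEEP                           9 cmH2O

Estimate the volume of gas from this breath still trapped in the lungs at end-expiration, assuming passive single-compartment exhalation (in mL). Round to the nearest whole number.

R = (PIP − Pplat)/V̇ = (36 − 25) / 0.9 = 11.0/0.9 = 12.222 cmH2O·s/L.
C = Vt/(Pplat − PEEP) = 330.0 / (25 − 9) = 330.0/16.0 = 20.625 mL/cmH2O.
τ = R × C = 12.222 × 0.02063 L/cmH2O = 0.2521 s.
Fraction remaining = e^(−Te/τ) = e^(−0.54/0.2521) = 0.1174.
Trapped volume = 330.0 × 0.1174 = 38.742 mL.

39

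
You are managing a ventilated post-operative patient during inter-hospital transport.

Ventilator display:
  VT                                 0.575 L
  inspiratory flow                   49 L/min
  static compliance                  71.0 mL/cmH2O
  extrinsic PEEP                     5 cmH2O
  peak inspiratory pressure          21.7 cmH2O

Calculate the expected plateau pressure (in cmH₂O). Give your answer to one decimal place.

Pplat = PEEP + Vt / Cstat = 5 + 575 / 71.0 = 5 + 8.099 = 13.099 cmH2O.

13.1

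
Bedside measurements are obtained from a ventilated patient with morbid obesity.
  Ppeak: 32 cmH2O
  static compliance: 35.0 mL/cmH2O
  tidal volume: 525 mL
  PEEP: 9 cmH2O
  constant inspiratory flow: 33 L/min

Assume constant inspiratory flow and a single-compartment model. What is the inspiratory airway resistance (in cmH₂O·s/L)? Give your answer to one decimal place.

14.5

Flow: 33 L/min ÷ 60 = 0.55 L/s.
Equation of motion (constant flow): PIP = Vt/C + R·V̇ + PEEP.
R·V̇ = PIP − Vt/C − PEEP = 32 − 525/35.0 − 9 = 32 − 15.0 − 9 = 8.0 cmH2O.
R = 8.0 / 0.55 = 14.545 cmH2O·s/L.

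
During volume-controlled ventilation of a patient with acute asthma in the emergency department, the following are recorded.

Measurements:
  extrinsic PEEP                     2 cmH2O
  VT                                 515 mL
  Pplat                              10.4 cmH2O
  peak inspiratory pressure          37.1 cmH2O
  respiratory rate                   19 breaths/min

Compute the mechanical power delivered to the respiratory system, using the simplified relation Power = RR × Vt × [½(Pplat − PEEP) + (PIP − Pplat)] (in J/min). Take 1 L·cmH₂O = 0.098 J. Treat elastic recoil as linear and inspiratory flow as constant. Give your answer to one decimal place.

29.6

Per-breath work = Vt × [½(Pplat−PEEP) + (PIP−Pplat)] = 0.515 × [0.5×8.4 + 26.7] = 0.515 × 30.9 = 15.914 L·cmH2O.
Power = 19 × 15.914 = 302.37 L·cmH2O/min.
× 0.098 J/(L·cmH2O) → 29.632 J/min.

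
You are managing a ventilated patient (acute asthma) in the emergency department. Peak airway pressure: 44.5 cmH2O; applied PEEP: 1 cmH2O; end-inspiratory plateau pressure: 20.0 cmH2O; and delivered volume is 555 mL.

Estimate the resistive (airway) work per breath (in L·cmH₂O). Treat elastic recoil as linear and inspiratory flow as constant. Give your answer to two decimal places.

With constant inspiratory flow the resistive pressure is constant at PIP − Pplat = 44.5 − 20.0 = 24.5 cmH2O, so resistive work = 24.5 × 0.555 = 13.598 L·cmH2O.

13.60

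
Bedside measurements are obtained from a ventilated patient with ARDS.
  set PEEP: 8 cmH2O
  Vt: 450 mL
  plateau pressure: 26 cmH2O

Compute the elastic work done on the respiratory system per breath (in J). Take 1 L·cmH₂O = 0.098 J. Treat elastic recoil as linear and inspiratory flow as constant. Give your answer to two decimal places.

0.40

Elastic work ≈ ½ × (Pplat − PEEP) × Vt = 0.5 × (26 − 8) × 0.450 L = 0.5 × 18.0 × 0.450 = 4.05 L·cmH2O.
× 0.098 J/(L·cmH2O) → 0.3969 J.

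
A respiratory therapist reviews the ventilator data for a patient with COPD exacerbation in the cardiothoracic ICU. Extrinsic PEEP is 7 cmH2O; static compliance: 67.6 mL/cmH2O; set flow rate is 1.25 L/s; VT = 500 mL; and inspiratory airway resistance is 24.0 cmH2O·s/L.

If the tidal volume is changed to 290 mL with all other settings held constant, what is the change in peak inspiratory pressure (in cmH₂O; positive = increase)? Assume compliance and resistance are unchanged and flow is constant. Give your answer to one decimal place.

PIP = Vt/C + R·V̇ + PEEP (constant-flow equation of motion).
Only the elastic term changes: ΔPIP = ΔVt / C = (290 − 500) / 67.6 = -3.107 cmH2O.

-3.1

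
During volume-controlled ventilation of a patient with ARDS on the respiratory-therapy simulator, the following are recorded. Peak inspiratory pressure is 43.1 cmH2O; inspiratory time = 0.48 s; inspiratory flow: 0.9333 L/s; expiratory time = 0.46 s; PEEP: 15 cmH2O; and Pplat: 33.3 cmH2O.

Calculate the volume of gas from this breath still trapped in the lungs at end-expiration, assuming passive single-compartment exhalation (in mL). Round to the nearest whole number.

75

Vt = flow × Ti = 0.9333 L/s × 0.48 s × 1000 mL/L = 447.98 mL.
R = (PIP − Pplat)/V̇ = (43.1 − 33.3) / 0.9333 = 9.8/0.9333 = 10.5 cmH2O·s/L.
C = Vt/(Pplat − PEEP) = 447.98 / (33.3 − 15) = 447.98/18.3 = 24.48 mL/cmH2O.
τ = R × C = 10.5 × 0.02448 L/cmH2O = 0.257 s.
Fraction remaining = e^(−Te/τ) = e^(−0.46/0.257) = 0.167.
Trapped volume = 447.98 × 0.167 = 74.813 mL.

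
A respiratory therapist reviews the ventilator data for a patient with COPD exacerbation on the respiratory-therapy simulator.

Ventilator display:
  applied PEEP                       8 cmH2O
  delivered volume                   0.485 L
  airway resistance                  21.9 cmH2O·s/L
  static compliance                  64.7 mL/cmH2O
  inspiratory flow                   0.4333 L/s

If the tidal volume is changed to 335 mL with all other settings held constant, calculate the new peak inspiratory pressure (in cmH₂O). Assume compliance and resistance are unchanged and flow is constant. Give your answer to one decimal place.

22.7

PIP = Vt/C + R·V̇ + PEEP (constant-flow equation of motion).
Only the elastic term changes: ΔPIP = ΔVt / C = (335 − 485) / 64.7 = -2.318 cmH2O.
Original PIP = 485/64.7 + 21.9×0.4333 + 8 = 24.985 cmH2O; new PIP = 24.985 + (-2.318) = 22.667 cmH2O.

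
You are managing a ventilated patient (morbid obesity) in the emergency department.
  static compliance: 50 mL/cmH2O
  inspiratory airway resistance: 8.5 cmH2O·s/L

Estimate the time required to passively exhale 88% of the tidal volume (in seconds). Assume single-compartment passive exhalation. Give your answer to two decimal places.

τ = R × C = 8.5 × 50 mL/cmH2O = 8.5 × 0.050 L/cmH2O = 0.425 s.
Exhaled fraction f = 1 − e^(−t/τ) → t = −τ·ln(1 − f) = −0.425·ln(0.12) = 0.9011 s.

0.90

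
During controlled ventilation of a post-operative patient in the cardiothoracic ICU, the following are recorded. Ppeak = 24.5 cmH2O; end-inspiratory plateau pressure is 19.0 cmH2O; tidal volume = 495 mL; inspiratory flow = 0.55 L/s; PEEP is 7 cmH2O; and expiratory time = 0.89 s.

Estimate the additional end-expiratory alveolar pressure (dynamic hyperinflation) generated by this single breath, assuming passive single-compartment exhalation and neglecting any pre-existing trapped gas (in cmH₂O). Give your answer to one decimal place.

1.4

R = (PIP − Pplat)/V̇ = (24.5 − 19.0) / 0.55 = 5.5/0.55 = 10.0 cmH2O·s/L.
C = Vt/(Pplat − PEEP) = 495.0 / (19.0 − 7) = 495.0/12.0 = 41.25 mL/cmH2O.
τ = R × C = 10.0 × 0.04125 L/cmH2O = 0.4125 s.
Fraction remaining = e^(−Te/τ) = e^(−0.89/0.4125) = 0.1156; trapped volume = 495.0 × 0.1156 = 57.222 mL.
Additional alveolar pressure from trapping ≈ V_trapped / C = 57.222 / 41.25 = 1.387 cmH2O.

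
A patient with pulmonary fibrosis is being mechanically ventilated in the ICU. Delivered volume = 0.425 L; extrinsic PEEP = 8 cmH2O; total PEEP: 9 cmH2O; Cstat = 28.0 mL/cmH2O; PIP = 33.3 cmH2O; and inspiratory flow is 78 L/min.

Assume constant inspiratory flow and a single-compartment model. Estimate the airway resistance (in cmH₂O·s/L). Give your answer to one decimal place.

7.0

Flow: 78 L/min ÷ 60 = 1.3 L/s.
Total PEEP = 9 cmH2O (set 8 + intrinsic 1); this is the baseline alveolar pressure.
Equation of motion (constant flow): PIP = Vt/C + R·V̇ + PEEP.
R·V̇ = PIP − Vt/C − PEEP = 33.3 − 425/28.0 − 9 = 33.3 − 15.179 − 9 = 9.121 cmH2O.
R = 9.121 / 1.3 = 7.016 cmH2O·s/L.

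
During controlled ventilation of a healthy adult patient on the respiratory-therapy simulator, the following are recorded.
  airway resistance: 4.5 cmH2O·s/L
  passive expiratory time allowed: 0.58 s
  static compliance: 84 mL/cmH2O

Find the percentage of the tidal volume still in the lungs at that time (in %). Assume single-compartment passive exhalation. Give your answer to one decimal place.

21.6

τ = R × C = 4.5 × 84 mL/cmH2O = 4.5 × 0.084 L/cmH2O = 0.378 s.
Passive exhalation: V(t)/V₀ = e^(−t/τ) = e^(−0.58/0.378) = 0.2156.
Fraction remaining = 0.2156 → 21.56%.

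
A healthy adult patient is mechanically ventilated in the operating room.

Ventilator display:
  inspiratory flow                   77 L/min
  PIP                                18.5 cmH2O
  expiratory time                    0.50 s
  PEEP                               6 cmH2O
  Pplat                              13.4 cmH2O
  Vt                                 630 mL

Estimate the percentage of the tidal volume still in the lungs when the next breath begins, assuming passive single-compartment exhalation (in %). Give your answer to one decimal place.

Flow: 77 L/min ÷ 60 = 1.2833 L/s.
R = (PIP − Pplat)/V̇ = (18.5 − 13.4) / 1.2833 = 5.1/1.2833 = 3.974 cmH2O·s/L.
C = Vt/(Pplat − PEEP) = 630.0 / (13.4 − 6) = 630.0/7.4 = 85.135 mL/cmH2O.
τ = R × C = 3.974 × 0.08514 L/cmH2O = 0.3383 s.
Fraction remaining at end-expiration = e^(−Te/τ) = e^(−0.50/0.3383) = 0.2281 → 22.81%.

22.8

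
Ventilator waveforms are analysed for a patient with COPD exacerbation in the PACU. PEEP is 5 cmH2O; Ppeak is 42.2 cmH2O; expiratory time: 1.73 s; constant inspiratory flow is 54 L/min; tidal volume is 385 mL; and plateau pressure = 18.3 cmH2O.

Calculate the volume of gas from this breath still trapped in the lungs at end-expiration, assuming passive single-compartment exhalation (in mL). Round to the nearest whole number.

Flow: 54 L/min ÷ 60 = 0.9 L/s.
R = (PIP − Pplat)/V̇ = (42.2 − 18.3) / 0.9 = 23.9/0.9 = 26.556 cmH2O·s/L.
C = Vt/(Pplat − PEEP) = 385.0 / (18.3 − 5) = 385.0/13.3 = 28.947 mL/cmH2O.
τ = R × C = 26.556 × 0.02895 L/cmH2O = 0.7688 s.
Fraction remaining = e^(−Te/τ) = e^(−1.73/0.7688) = 0.1054.
Trapped volume = 385.0 × 0.1054 = 40.579 mL.

41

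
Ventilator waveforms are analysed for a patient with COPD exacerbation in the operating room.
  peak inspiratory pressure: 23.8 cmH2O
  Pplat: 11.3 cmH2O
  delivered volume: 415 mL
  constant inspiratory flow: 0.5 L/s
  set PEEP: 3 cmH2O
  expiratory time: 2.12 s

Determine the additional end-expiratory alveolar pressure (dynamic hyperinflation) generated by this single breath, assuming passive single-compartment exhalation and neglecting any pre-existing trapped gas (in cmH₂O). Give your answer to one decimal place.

1.5

R = (PIP − Pplat)/V̇ = (23.8 − 11.3) / 0.5 = 12.5/0.5 = 25.0 cmH2O·s/L.
C = Vt/(Pplat − PEEP) = 415.0 / (11.3 − 3) = 415.0/8.3 = 50.0 mL/cmH2O.
τ = R × C = 25.0 × 0.05 L/cmH2O = 1.25 s.
Fraction remaining = e^(−Te/τ) = e^(−2.12/1.25) = 0.1834; trapped volume = 415.0 × 0.1834 = 76.111 mL.
Additional alveolar pressure from trapping ≈ V_trapped / C = 76.111 / 50.0 = 1.522 cmH2O.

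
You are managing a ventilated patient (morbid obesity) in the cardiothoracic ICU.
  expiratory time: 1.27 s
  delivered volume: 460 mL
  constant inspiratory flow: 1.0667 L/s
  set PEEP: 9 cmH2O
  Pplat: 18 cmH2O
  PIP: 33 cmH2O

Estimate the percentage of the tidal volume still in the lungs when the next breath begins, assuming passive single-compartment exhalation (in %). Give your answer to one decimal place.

R = (PIP − Pplat)/V̇ = (33 − 18) / 1.0667 = 15.0/1.0667 = 14.062 cmH2O·s/L.
C = Vt/(Pplat − PEEP) = 460.0 / (18 − 9) = 460.0/9.0 = 51.111 mL/cmH2O.
τ = R × C = 14.062 × 0.05111 L/cmH2O = 0.7187 s.
Fraction remaining at end-expiration = e^(−Te/τ) = e^(−1.27/0.7187) = 0.1708 → 17.08%.

17.1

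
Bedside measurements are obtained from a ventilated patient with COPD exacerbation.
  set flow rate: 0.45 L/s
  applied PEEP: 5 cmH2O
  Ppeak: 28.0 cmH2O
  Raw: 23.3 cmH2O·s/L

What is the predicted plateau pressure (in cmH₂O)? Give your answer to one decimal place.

17.5

Pplat = PIP − Raw × flow = 28.0 − 23.3 × 0.45 = 28.0 − 10.485 = 17.515 cmH2O.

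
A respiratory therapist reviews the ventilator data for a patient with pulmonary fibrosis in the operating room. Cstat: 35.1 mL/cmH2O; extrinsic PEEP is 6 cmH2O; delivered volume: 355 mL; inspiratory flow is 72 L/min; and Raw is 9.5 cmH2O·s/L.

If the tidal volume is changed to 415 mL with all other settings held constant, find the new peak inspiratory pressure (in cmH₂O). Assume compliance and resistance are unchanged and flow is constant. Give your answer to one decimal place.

29.2

Flow: 72 L/min ÷ 60 = 1.2 L/s.
PIP = Vt/C + R·V̇ + PEEP (constant-flow equation of motion).
Only the elastic term changes: ΔPIP = ΔVt / C = (415 − 355) / 35.1 = 1.709 cmH2O.
Original PIP = 355/35.1 + 9.5×1.2 + 6 = 27.514 cmH2O; new PIP = 27.514 + (1.709) = 29.223 cmH2O.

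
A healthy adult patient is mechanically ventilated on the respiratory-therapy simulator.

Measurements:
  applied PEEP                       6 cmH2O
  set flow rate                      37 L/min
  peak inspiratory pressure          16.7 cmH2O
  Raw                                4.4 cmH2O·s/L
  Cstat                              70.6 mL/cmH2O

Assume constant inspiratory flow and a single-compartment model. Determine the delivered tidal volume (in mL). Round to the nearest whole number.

564

Flow: 37 L/min ÷ 60 = 0.6167 L/s.
Equation of motion (constant flow): PIP = Vt/C + R·V̇ + PEEP.
Vt/C = PIP − R·V̇ − PEEP = 16.7 − 2.713 − 6 = 7.987 cmH2O.
Vt = C × 7.987 = 70.6 × 7.987 = 563.88 mL.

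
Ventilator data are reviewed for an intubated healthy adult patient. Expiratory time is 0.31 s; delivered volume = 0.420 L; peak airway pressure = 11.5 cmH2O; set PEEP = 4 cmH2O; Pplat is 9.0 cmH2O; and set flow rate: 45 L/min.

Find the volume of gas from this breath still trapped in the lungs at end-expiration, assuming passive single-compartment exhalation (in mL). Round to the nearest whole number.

Flow: 45 L/min ÷ 60 = 0.75 L/s.
R = (PIP − Pplat)/V̇ = (11.5 − 9.0) / 0.75 = 2.5/0.75 = 3.333 cmH2O·s/L.
C = Vt/(Pplat − PEEP) = 420.0 / (9.0 − 4) = 420.0/5.0 = 84.0 mL/cmH2O.
τ = R × C = 3.333 × 0.084 L/cmH2O = 0.28 s.
Fraction remaining = e^(−Te/τ) = e^(−0.31/0.28) = 0.3305.
Trapped volume = 420.0 × 0.3305 = 138.81 mL.

139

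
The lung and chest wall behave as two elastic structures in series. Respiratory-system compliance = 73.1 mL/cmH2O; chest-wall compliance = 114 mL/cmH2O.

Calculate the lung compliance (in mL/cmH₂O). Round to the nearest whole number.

204

1/CL = 1/Crs − 1/Ccw.
1/CL = 1/73.1 − 1/114 = 0.004908.
CL = 203.75 mL/cmH2O.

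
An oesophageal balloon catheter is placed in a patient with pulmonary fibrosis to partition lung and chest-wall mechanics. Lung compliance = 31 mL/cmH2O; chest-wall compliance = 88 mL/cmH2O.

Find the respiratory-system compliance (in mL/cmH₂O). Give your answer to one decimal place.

22.9

Lung and chest wall are elastances in series: 1/Crs = 1/CL + 1/Ccw.
1/Crs = 1/31 + 1/88 = 0.04362.
Crs = 22.925 mL/cmH2O.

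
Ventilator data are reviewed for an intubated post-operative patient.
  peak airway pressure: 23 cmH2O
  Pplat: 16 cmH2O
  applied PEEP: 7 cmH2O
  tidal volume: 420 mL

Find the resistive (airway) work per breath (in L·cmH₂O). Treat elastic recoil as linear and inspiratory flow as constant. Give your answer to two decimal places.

2.94

With constant inspiratory flow the resistive pressure is constant at PIP − Pplat = 23 − 16 = 7.0 cmH2O, so resistive work = 7.0 × 0.420 = 2.94 L·cmH2O.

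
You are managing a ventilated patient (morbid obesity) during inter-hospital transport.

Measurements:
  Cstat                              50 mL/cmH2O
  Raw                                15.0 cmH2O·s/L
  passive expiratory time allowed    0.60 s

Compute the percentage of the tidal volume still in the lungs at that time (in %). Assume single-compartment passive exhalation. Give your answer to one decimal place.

τ = R × C = 15.0 × 50 mL/cmH2O = 15.0 × 0.050 L/cmH2O = 0.75 s.
Passive exhalation: V(t)/V₀ = e^(−t/τ) = e^(−0.60/0.75) = 0.4493.
Fraction remaining = 0.4493 → 44.93%.

44.9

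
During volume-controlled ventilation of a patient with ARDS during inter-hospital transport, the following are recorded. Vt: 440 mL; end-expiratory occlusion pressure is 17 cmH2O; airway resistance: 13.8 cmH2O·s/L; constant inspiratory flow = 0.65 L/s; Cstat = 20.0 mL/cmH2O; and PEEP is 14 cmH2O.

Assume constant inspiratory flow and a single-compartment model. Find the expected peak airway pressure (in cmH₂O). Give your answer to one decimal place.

48.0

Total PEEP = 17 cmH2O (set 14 + intrinsic 3); this is the baseline alveolar pressure.
Equation of motion (constant flow): PIP = Vt/C + R·V̇ + PEEP.
PIP = 440/20.0 + 13.8×0.65 + 17 = 22.0 + 8.97 + 17 = 47.97 cmH2O.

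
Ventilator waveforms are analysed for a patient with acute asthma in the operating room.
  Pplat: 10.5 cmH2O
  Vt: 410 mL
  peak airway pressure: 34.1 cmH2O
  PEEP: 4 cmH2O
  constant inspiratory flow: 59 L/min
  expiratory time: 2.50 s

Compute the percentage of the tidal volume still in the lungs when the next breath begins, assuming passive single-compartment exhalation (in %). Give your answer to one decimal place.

Flow: 59 L/min ÷ 60 = 0.9833 L/s.
R = (PIP − Pplat)/V̇ = (34.1 − 10.5) / 0.9833 = 23.6/0.9833 = 24.001 cmH2O·s/L.
C = Vt/(Pplat − PEEP) = 410.0 / (10.5 − 4) = 410.0/6.5 = 63.077 mL/cmH2O.
τ = R × C = 24.001 × 0.06308 L/cmH2O = 1.514 s.
Fraction remaining at end-expiration = e^(−Te/τ) = e^(−2.50/1.514) = 0.1918 → 19.18%.

19.2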